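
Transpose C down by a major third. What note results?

Ab

A third below C lands on the letter A.
A major third spans 4 semitones, so C moves to pitch class 8. On the letter A that is Ab.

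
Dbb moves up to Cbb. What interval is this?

minor seventh

The letter names run D→C, a span of 6 letter steps, so the interval is some kind of seventh.
Dbb to Cbb is 10 semitones. A major seventh is 11, so 10 makes it minor.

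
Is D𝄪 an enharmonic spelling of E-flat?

D## is pitch class 4; Eb is pitch class 3.
The pitch classes differ (4 vs. 3), so they are not enharmonic equivalents.

No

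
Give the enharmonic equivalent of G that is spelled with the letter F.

F##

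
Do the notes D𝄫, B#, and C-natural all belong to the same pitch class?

Dbb is pitch class 0; B# is pitch class 0; C is pitch class 0.
All spellings map to pitch class 0, so they are enharmonically equivalent.

Yes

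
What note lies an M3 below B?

A third below B lands on the letter G.
A major third spans 4 semitones, so B moves to pitch class 7. On the letter G that is G.

G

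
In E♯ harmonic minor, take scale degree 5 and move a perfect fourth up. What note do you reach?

E#

Scale degree 5 of E# harmonic minor is B#.
A perfect fourth (5 semitones) above B# lands on the letter E, giving E#.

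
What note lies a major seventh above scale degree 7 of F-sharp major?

D##

Scale degree 7 of F# major is E#.
A major seventh (11 semitones) above E# lands on the letter D, giving D##.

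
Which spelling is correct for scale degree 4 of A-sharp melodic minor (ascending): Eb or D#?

Each scale degree takes a distinct letter name. Degree 4 of a scale on A must use the letter D.
D# and Eb are enharmonically the same pitch, but only D# uses the letter D, so it is the correct spelling here.

D#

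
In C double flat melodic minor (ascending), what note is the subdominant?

Fbb

Degree 4 takes the letter 3 steps above C, which is F.
In melodic minor (ascending), degree 4 sits 5 semitones above the tonic. Cbb + 5 semitones is pitch class 3, spelled on F as Fbb.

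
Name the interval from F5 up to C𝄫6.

Counting letters F–G–A–B–C gives a fifth.
F→Cbb = 5 semitones, 2 narrower than the perfect fifth (7), so doubly diminished.

doubly diminished fifth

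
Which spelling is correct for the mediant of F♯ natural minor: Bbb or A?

Each scale degree takes a distinct letter name. Degree 3 of a scale on F must use the letter A.
A and Bbb are enharmonically the same pitch, but only A uses the letter A, so it is the correct spelling here.

A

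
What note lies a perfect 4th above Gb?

A fourth above G lands on the letter C.
A perfect fourth spans 5 semitones, so Gb moves to pitch class 11. On the letter C that is Cb.

Cb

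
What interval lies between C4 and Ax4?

doubly augmented sixth

The letter names run C→A, a span of 5 letter steps, so the interval is some kind of sixth.
C to A## is 11 semitones. A major sixth is 9, so 11 makes it doubly augmented.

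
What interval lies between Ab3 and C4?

Counting letters A–B–C gives a third.
Ab→C = 4 semitones, exactly the major third.

major third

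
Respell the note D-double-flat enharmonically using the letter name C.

C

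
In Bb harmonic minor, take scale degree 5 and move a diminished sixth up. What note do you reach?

Scale degree 5 of Bb harmonic minor is F.
A diminished sixth (7 semitones) above F lands on the letter D, giving Dbb.

Dbb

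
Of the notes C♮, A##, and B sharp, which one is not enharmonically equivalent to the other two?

A##

In 12-tone equal temperament, enharmonic equivalents share a pitch class. C is pitch class 0; A## is pitch class 11; B# is pitch class 0.
C and B# share pitch class 0, while A## is pitch class 11.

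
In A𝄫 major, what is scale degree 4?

Dbb

The Abb major scale runs Abb Bbb Cb Dbb Ebb Fb Gb.
Degree 4 is Dbb.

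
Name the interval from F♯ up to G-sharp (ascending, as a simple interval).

major second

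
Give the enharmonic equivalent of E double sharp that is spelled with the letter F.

E## is pitch class 6. The letter F alone is pitch class 5.
To reach pitch class 6 from F requires an offset of +1 semitone, i.e. sharp: F#.

F#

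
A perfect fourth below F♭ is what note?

Cb

A fourth below F lands on the letter C.
A perfect fourth spans 5 semitones, so Fb moves to pitch class 11. On the letter C that is Cb.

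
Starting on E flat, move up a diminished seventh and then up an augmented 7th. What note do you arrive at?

A diminished seventh up from Eb is Dbb (letter D, 9 semitones up).
An augmented seventh up from Dbb is C (letter C, 12 semitones up).

C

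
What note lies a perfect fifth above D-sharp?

A#

A fifth above D lands on the letter A.
A perfect fifth spans 7 semitones, so D# moves to pitch class 10. On the letter A that is A#.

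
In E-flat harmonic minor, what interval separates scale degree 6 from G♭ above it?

Scale degree 6 of Eb harmonic minor is Cb.
Cb up to Gb: letters C→G make it a fifth; 7 semitones makes it perfect.

perfect fifth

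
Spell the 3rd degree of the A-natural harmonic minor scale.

C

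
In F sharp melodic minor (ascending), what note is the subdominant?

B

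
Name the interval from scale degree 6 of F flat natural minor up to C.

augmented seventh

Scale degree 6 of Fb natural minor is Dbb.
Dbb up to C: letters D→C make it a seventh; 12 semitones makes it augmented.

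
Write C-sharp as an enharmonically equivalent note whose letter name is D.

Db

Plain D sits 1 semitone above C#, so on the letter D the same pitch needs a flat: Db.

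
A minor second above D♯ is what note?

A second above D lands on the letter E.
A minor second spans 1 semitone, so D# moves to pitch class 4. On the letter E that is E.

E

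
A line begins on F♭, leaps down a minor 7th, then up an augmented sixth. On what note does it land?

E

A minor seventh down from Fb is Gb (letter G, 10 semitones down).
An augmented sixth up from Gb is E (letter E, 10 semitones up).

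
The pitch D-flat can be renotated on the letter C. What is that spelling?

C#

Db is pitch class 1. The letter C alone is pitch class 0.
To reach pitch class 1 from C requires an offset of +1 semitone, i.e. sharp: C#.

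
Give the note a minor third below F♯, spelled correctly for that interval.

A third below F lands on the letter D.
A minor third spans 3 semitones, so F# moves to pitch class 3. On the letter D that is D#.

D#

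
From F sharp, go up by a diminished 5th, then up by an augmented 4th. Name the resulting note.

F#

A diminished fifth up from F# is C (letter C, 6 semitones up).
An augmented fourth up from C is F# (letter F, 6 semitones up).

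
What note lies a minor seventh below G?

G down a major seventh is Ab, so the target letter is A.
From G, a minor seventh is 10 semitones down: A.

A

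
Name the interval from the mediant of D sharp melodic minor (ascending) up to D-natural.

The mediant of D# melodic minor (ascending) is F#.
F# up to D: letters F→D make it a sixth; 8 semitones makes it minor.

minor sixth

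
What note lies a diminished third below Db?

D down a major third is Bb, so the target letter is B.
From Db, a diminished third is 2 semitones down: B.

B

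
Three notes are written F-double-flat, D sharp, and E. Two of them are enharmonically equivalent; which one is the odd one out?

E

In 12-tone equal temperament, enharmonic equivalents share a pitch class. Fbb is pitch class 3; D# is pitch class 3; E is pitch class 4.
Fbb and D# share pitch class 3, while E is pitch class 4.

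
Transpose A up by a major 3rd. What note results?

A up a major third is C#, so the target letter is C.
From A, a major third is 4 semitones up: C#.

C#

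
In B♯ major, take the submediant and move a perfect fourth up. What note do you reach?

The submediant of B# major is G##.
A perfect fourth (5 semitones) above G## lands on the letter C, giving C##.

C##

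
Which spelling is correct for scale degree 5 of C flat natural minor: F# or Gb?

Gb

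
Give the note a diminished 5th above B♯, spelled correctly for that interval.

F#

A fifth above B lands on the letter F.
A diminished fifth spans 6 semitones, so B# moves to pitch class 6. On the letter F that is F#.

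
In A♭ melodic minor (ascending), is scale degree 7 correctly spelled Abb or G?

G

Each scale degree takes a distinct letter name. Degree 7 of a scale on A must use the letter G.
G and Abb are enharmonically the same pitch, but only G uses the letter G, so it is the correct spelling here.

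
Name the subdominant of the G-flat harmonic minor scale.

Degree 4 takes the letter 3 steps above G, which is C.
In harmonic minor, degree 4 sits 5 semitones above the tonic. Gb + 5 semitones is pitch class 11, spelled on C as Cb.

Cb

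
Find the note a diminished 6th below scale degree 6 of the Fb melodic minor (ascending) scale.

F#

Scale degree 6 of Fb melodic minor (ascending) is Db.
A diminished sixth (7 semitones) below Db lands on the letter F, giving F#.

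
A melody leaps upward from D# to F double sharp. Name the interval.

major third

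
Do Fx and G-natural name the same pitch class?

Yes

F## is pitch class 7; G is pitch class 7.
All spellings map to pitch class 7, so they are enharmonically equivalent.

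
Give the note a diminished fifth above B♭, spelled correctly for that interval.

Fb

A fifth above B lands on the letter F.
A diminished fifth spans 6 semitones, so Bb moves to pitch class 4. On the letter F that is Fb.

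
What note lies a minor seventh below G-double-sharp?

A##

G down a major seventh is Ab, so the target letter is A.
From G##, a minor seventh is 10 semitones down: A##.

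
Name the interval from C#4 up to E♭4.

diminished third

Counting letters C–D–E gives a third.
C#→Eb = 2 semitones, 2 narrower than the major third (4), so diminished.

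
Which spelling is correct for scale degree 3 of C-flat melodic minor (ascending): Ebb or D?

Each scale degree takes a distinct letter name. Degree 3 of a scale on C must use the letter E.
Ebb and D are enharmonically the same pitch, but only Ebb uses the letter E, so it is the correct spelling here.

Ebb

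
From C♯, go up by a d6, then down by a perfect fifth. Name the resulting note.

A diminished sixth up from C# is Ab (letter A, 7 semitones up).
A perfect fifth down from Ab is Db (letter D, 7 semitones down).

Db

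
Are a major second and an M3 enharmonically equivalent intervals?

No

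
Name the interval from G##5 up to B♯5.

minor third

The letter names run G→B, a span of 2 letter steps, so the interval is some kind of third.
G## to B# is 3 semitones. A major third is 4, so 3 makes it minor.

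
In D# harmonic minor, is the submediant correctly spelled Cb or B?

Each scale degree takes a distinct letter name. Degree 6 of a scale on D must use the letter B.
B and Cb are enharmonically the same pitch, but only B uses the letter B, so it is the correct spelling here.

B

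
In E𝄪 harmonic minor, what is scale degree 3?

G##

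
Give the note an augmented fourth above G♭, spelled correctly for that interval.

G up a perfect fourth is C, so the target letter is C.
From Gb, an augmented fourth is 6 semitones up: C.

C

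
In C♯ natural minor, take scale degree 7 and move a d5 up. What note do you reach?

F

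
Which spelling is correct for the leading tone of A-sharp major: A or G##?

G##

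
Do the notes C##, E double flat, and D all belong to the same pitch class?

Yes

C## is pitch class 2; Ebb is pitch class 2; D is pitch class 2.
All spellings map to pitch class 2, so they are enharmonically equivalent.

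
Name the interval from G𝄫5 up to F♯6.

The letter names run G→F, a span of 6 letter steps, so the interval is some kind of seventh.
Gbb to F# is 13 semitones. A major seventh is 11, so 13 makes it doubly augmented.

doubly augmented seventh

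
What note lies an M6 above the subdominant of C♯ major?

D#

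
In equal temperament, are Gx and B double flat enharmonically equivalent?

Yes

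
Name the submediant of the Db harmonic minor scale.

The Db harmonic minor scale runs Db Eb Fb Gb Ab Bbb C.
Degree 6 is Bbb.

Bbb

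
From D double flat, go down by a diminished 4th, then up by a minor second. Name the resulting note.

Bbb

A diminished fourth down from Dbb is Ab (letter A, 4 semitones down).
A minor second up from Ab is Bbb (letter B, 1 semitone up).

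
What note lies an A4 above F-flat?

A fourth above F lands on the letter B.
An augmented fourth spans 6 semitones, so Fb moves to pitch class 10. On the letter B that is Bb.

Bb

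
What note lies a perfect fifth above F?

F up a perfect fifth is C, so the target letter is C.
From F, a perfect fifth is 7 semitones up: C.

C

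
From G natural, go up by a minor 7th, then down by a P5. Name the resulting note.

A minor seventh up from G is F (letter F, 10 semitones up).
A perfect fifth down from F is Bb (letter B, 7 semitones down).

Bb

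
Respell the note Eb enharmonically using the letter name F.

Fbb

Eb is pitch class 3. The letter F alone is pitch class 5.
To reach pitch class 3 from F requires an offset of -2 semitones, i.e. double flat: Fbb.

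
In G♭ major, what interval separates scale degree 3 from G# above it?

augmented sixth

Scale degree 3 of Gb major is Bb.
Bb up to G#: letters B→G make it a sixth; 10 semitones makes it augmented.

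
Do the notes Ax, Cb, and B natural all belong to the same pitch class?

Yes

A## is pitch class 11; Cb is pitch class 11; B is pitch class 11.
All spellings map to pitch class 11, so they are enharmonically equivalent.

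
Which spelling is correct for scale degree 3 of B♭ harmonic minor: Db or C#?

Each scale degree takes a distinct letter name. Degree 3 of a scale on B must use the letter D.
Db and C# are enharmonically the same pitch, but only Db uses the letter D, so it is the correct spelling here.

Db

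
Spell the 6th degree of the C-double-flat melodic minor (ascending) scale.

Degree 6 takes the letter 5 steps above C, which is A.
In melodic minor (ascending), degree 6 sits 9 semitones above the tonic. Cbb + 9 semitones is pitch class 7, spelled on A as Abb.

Abb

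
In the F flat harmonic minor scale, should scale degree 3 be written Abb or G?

Abb

Each scale degree takes a distinct letter name. Degree 3 of a scale on F must use the letter A.
Abb and G are enharmonically the same pitch, but only Abb uses the letter A, so it is the correct spelling here.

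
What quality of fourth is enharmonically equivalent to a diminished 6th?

doubly augmented

A diminished sixth spans 7 semitones.
A fourth spanning 7 semitones is doubly augmented (the perfect fourth is 5).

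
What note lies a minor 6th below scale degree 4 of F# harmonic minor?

D#

Scale degree 4 of F# harmonic minor is B.
A minor sixth (8 semitones) below B lands on the letter D, giving D#.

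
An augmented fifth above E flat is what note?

A fifth above E lands on the letter B.
An augmented fifth spans 8 semitones, so Eb moves to pitch class 11. On the letter B that is B.

B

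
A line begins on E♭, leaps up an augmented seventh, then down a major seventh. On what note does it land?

An augmented seventh up from Eb is D# (letter D, 12 semitones up).
A major seventh down from D# is E (letter E, 11 semitones down).

E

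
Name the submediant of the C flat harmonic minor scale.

Degree 6 takes the letter 5 steps above C, which is A.
In harmonic minor, degree 6 sits 8 semitones above the tonic. Cb + 8 semitones is pitch class 7, spelled on A as Abb.

Abb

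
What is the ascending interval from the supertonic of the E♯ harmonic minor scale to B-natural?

The supertonic of E# harmonic minor is F##.
F## up to B: letters F→B make it a fourth; 4 semitones makes it diminished.

diminished fourth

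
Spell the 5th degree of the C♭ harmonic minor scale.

Gb

The Cb harmonic minor scale runs Cb Db Ebb Fb Gb Abb Bb.
Degree 5 is Gb.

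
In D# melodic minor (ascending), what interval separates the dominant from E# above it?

perfect fifth

The dominant of D# melodic minor (ascending) is A#.
A# up to E#: letters A→E make it a fifth; 7 semitones makes it perfect.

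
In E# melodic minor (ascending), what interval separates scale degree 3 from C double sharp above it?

augmented fourth

Scale degree 3 of E# melodic minor (ascending) is G#.
G# up to C##: letters G→C make it a fourth; 6 semitones makes it augmented.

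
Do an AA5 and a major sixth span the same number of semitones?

A doubly augmented fifth spans 9 semitones; a major sixth spans 9.
They are enharmonically equivalent.

Yes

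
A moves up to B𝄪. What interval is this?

Counting letters A–B gives a second.
A→B## = 4 semitones, 2 wider than the major second (2), so doubly augmented.

doubly augmented second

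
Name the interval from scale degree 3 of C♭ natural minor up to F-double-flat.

minor second

Scale degree 3 of Cb natural minor is Ebb.
Ebb up to Fbb: letters E→F make it a second; 1 semitone makes it minor.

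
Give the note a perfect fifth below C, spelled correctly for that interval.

A fifth below C lands on the letter F.
A perfect fifth spans 7 semitones, so C moves to pitch class 5. On the letter F that is F.

F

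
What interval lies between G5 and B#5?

augmented third

Counting letters G–A–B gives a third.
G→B# = 5 semitones, 1 wider than the major third (4), so augmented.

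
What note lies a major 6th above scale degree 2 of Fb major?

Scale degree 2 of Fb major is Gb.
A major sixth (9 semitones) above Gb lands on the letter E, giving Eb.

Eb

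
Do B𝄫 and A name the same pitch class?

Yes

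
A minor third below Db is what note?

D down a major third is Bb, so the target letter is B.
From Db, a minor third is 3 semitones down: Bb.

Bb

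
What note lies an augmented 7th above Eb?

D#

E up a major seventh is D#, so the target letter is D.
From Eb, an augmented seventh is 12 semitones up: D#.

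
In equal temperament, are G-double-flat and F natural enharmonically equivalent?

Gbb is pitch class 5; F is pitch class 5.
All spellings map to pitch class 5, so they are enharmonically equivalent.

Yes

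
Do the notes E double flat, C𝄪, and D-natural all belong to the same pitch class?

Ebb = pitch class 2 and C## = pitch class 2 and D = pitch class 2 — the same pitch class, so they are enharmonic equivalents.

Yes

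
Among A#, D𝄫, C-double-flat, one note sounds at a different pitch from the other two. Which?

Dbb

In 12-tone equal temperament, enharmonic equivalents share a pitch class. A# is pitch class 10; Dbb is pitch class 0; Cbb is pitch class 10.
A# and Cbb share pitch class 10, while Dbb is pitch class 0.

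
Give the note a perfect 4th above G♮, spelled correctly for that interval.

C

G up a perfect fourth is C, so the target letter is C.
From G, a perfect fourth is 5 semitones up: C.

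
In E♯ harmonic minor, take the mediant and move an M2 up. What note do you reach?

A#

The mediant of E# harmonic minor is G#.
A major second (2 semitones) above G# lands on the letter A, giving A#.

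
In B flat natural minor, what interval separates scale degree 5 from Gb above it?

minor second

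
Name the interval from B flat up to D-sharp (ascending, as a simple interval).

augmented third

The letter names run B→D, a span of 2 letter steps, so the interval is some kind of third.
Bb to D# is 5 semitones. A major third is 4, so 5 makes it augmented.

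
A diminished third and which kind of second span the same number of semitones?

major

A diminished third spans 2 semitones.
A second spanning 2 semitones is major (the major second is 2).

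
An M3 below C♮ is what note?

Ab

C down a major third is Ab, so the target letter is A.
From C, a major third is 4 semitones down: Ab.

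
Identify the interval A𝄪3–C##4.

Counting letters A–B–C gives a third.
A##→C## = 3 semitones, 1 narrower than the major third (4), so minor.

minor third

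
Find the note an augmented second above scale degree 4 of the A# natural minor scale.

E##

Scale degree 4 of A# natural minor is D#.
An augmented second (3 semitones) above D# lands on the letter E, giving E##.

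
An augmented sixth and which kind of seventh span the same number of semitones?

minor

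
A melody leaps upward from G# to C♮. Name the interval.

Counting letters G–A–B–C gives a fourth.
G#→C = 4 semitones, 1 narrower than the perfect fourth (5), so diminished.

diminished fourth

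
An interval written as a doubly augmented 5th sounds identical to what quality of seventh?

A doubly augmented fifth spans 9 semitones.
A seventh spanning 9 semitones is diminished (the major seventh is 11).

diminished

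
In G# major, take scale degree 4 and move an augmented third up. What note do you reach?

Scale degree 4 of G# major is C#.
An augmented third (5 semitones) above C# lands on the letter E, giving E##.

E##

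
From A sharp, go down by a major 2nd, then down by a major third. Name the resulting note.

A major second down from A# is G# (letter G, 2 semitones down).
A major third down from G# is E (letter E, 4 semitones down).

E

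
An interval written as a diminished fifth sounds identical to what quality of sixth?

doubly diminished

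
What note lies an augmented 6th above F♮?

D#

A sixth above F lands on the letter D.
An augmented sixth spans 10 semitones, so F moves to pitch class 3. On the letter D that is D#.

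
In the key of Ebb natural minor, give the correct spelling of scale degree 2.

Fb

Degree 2 takes the letter 1 step above E, which is F.
In natural minor, degree 2 sits 2 semitones above the tonic. Ebb + 2 semitones is pitch class 4, spelled on F as Fb.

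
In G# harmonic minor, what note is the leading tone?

F##

Degree 7 takes the letter 6 steps above G, which is F.
In harmonic minor, degree 7 sits 11 semitones above the tonic. G# + 11 semitones is pitch class 7, spelled on F as F##.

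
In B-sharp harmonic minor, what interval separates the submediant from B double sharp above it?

augmented third

The submediant of B# harmonic minor is G#.
G# up to B##: letters G→B make it a third; 5 semitones makes it augmented.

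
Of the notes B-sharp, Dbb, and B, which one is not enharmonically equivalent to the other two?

B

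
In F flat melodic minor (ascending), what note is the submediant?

The Fb melodic minor (ascending) scale runs Fb Gb Abb Bbb Cb Db Eb.
Degree 6 is Db.

Db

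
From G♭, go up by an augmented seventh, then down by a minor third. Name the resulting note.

An augmented seventh up from Gb is F# (letter F, 12 semitones up).
A minor third down from F# is D# (letter D, 3 semitones down).

D#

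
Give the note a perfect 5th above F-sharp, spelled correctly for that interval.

A fifth above F lands on the letter C.
A perfect fifth spans 7 semitones, so F# moves to pitch class 1. On the letter C that is C#.

C#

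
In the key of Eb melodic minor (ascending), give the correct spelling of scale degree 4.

Ab

The Eb melodic minor (ascending) scale runs Eb F Gb Ab Bb C D.
Degree 4 is Ab.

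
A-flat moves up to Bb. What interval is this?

major second

The letter names run A→B, a span of 1 letter step, so the interval is some kind of second.
Ab to Bb is 2 semitones. A major second is 2, so 2 makes it major.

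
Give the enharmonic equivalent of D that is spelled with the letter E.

Ebb

Plain E sits 2 semitones above D, so on the letter E the same pitch needs a double flat: Ebb.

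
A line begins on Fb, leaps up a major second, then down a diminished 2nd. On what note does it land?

A major second up from Fb is Gb (letter G, 2 semitones up).
A diminished second down from Gb is F# (letter F, 0 semitones down).

F#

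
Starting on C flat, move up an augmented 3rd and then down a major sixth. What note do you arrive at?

An augmented third up from Cb is E (letter E, 5 semitones up).
A major sixth down from E is G (letter G, 9 semitones down).

G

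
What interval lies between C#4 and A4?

minor sixth

Counting letters C–D–E–F–G–A gives a sixth.
C#→A = 8 semitones, 1 narrower than the major sixth (9), so minor.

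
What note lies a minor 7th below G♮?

A

A seventh below G lands on the letter A.
A minor seventh spans 10 semitones, so G moves to pitch class 9. On the letter A that is A.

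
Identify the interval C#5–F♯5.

perfect fourth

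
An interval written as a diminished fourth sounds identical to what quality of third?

major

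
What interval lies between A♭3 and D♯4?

The letter names run A→D, a span of 3 letter steps, so the interval is some kind of fourth.
Ab to D# is 7 semitones. A perfect fourth is 5, so 7 makes it doubly augmented.

doubly augmented fourth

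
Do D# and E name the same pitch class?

Two spellings are enharmonically equivalent only if they share a pitch class.
Here D# → 3, E → 4; 3 ≠ 4, so they are not.

No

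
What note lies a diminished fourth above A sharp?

D

A fourth above A lands on the letter D.
A diminished fourth spans 4 semitones, so A# moves to pitch class 2. On the letter D that is D.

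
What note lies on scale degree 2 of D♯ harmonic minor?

Degree 2 takes the letter 1 step above D, which is E.
In harmonic minor, degree 2 sits 2 semitones above the tonic. D# + 2 semitones is pitch class 5, spelled on E as E#.

E#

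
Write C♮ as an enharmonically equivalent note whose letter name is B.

B#

Plain B sits 1 semitone below C, so on the letter B the same pitch needs a sharp: B#.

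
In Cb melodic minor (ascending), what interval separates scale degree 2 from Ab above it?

perfect fifth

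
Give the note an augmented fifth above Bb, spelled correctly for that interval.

F#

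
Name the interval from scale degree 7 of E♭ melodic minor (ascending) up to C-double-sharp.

Scale degree 7 of Eb melodic minor (ascending) is D.
D up to C##: letters D→C make it a seventh; 12 semitones makes it augmented.

augmented seventh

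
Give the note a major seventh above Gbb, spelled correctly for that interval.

Fb

A seventh above G lands on the letter F.
A major seventh spans 11 semitones, so Gbb moves to pitch class 4. On the letter F that is Fb.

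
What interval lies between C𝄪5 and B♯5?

minor seventh

The letter names run C→B, a span of 6 letter steps, so the interval is some kind of seventh.
C## to B# is 10 semitones. A major seventh is 11, so 10 makes it minor.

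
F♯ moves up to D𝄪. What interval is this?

augmented sixth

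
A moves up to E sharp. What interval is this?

augmented fifth

Counting letters A–B–C–D–E gives a fifth.
A→E# = 8 semitones, 1 wider than the perfect fifth (7), so augmented.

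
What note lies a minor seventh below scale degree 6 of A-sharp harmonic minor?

Scale degree 6 of A# harmonic minor is F#.
A minor seventh (10 semitones) below F# lands on the letter G, giving G#.

G#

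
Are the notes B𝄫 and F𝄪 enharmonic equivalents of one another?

Bbb is pitch class 9; F## is pitch class 7.
The pitch classes differ (9 vs. 7), so they are not enharmonic equivalents.

No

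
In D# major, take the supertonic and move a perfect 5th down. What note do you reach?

The supertonic of D# major is E#.
A perfect fifth (7 semitones) below E# lands on the letter A, giving A#.

A#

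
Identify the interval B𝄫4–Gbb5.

minor sixth

The letter names run B→G, a span of 5 letter steps, so the interval is some kind of sixth.
Bbb to Gbb is 8 semitones. A major sixth is 9, so 8 makes it minor.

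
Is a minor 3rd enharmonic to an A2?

Yes

A minor third spans 3 semitones; an augmented second spans 3.
They are enharmonically equivalent.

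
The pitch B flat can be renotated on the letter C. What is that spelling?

Cbb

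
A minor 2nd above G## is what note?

A#

G up a major second is A, so the target letter is A.
From G##, a minor second is 1 semitone up: A#.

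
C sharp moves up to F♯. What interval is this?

perfect fourth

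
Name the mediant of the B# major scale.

D##

Degree 3 takes the letter 2 steps above B, which is D.
In major, degree 3 sits 4 semitones above the tonic. B# + 4 semitones is pitch class 4, spelled on D as D##.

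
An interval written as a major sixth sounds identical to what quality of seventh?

diminished

A major sixth spans 9 semitones.
A seventh spanning 9 semitones is diminished (the major seventh is 11).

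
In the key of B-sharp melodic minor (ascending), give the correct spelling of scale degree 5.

F##

Degree 5 takes the letter 4 steps above B, which is F.
In melodic minor (ascending), degree 5 sits 7 semitones above the tonic. B# + 7 semitones is pitch class 7, spelled on F as F##.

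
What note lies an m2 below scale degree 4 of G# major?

Scale degree 4 of G# major is C#.
A minor second (1 semitone) below C# lands on the letter B, giving B#.

B#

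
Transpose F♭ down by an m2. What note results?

Eb

F down a major second is Eb, so the target letter is E.
From Fb, a minor second is 1 semitone down: Eb.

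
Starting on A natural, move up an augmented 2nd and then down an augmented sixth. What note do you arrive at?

D

An augmented second up from A is B# (letter B, 3 semitones up).
An augmented sixth down from B# is D (letter D, 10 semitones down).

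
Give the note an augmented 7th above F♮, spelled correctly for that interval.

F up a major seventh is E, so the target letter is E.
From F, an augmented seventh is 12 semitones up: E#.

E#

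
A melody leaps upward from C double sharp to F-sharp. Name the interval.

The letter names run C→F, a span of 3 letter steps, so the interval is some kind of fourth.
C## to F# is 4 semitones. A perfect fourth is 5, so 4 makes it diminished.

diminished fourth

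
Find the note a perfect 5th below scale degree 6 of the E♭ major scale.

Scale degree 6 of Eb major is C.
A perfect fifth (7 semitones) below C lands on the letter F, giving F.

F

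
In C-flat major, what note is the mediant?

The Cb major scale runs Cb Db Eb Fb Gb Ab Bb.
Degree 3 is Eb.

Eb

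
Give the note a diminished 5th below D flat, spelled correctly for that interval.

G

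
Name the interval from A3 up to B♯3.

augmented second

The letter names run A→B, a span of 1 letter step, so the interval is some kind of second.
A to B# is 3 semitones. A major second is 2, so 3 makes it augmented.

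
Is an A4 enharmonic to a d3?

An augmented fourth spans 6 semitones; a diminished third spans 2.
The spans differ, so they are not enharmonic equivalents.

No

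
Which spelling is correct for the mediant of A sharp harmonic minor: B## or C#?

Each scale degree takes a distinct letter name. Degree 3 of a scale on A must use the letter C.
C# and B## are enharmonically the same pitch, but only C# uses the letter C, so it is the correct spelling here.

C#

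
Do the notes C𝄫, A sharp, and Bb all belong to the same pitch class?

Cbb is pitch class 10; A# is pitch class 10; Bb is pitch class 10.
All spellings map to pitch class 10, so they are enharmonically equivalent.

Yes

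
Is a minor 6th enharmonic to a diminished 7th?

A minor sixth spans 8 semitones; a diminished seventh spans 9.
The spans differ, so they are not enharmonic equivalents.

No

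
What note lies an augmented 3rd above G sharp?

B##

A third above G lands on the letter B.
An augmented third spans 5 semitones, so G# moves to pitch class 1. On the letter B that is B##.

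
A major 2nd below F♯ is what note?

E

F down a major second is Eb, so the target letter is E.
From F#, a major second is 2 semitones down: E.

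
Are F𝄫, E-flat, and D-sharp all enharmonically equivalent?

Fbb = pitch class 3 and Eb = pitch class 3 and D# = pitch class 3 — the same pitch class, so they are enharmonic equivalents.

Yes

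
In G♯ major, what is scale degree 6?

E#

The G# major scale runs G# A# B# C# D# E# F##.
Degree 6 is E#.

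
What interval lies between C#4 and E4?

The letter names run C→E, a span of 2 letter steps, so the interval is some kind of third.
C# to E is 3 semitones. A major third is 4, so 3 makes it minor.

minor third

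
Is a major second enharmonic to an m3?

A major second spans 2 semitones; a minor third spans 3.
The spans differ, so they are not enharmonic equivalents.

No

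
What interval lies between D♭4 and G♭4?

Counting letters D–E–F–G gives a fourth.
Db→Gb = 5 semitones, exactly the perfect fourth.

perfect fourth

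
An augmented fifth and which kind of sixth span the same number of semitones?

An augmented fifth spans 8 semitones.
A sixth spanning 8 semitones is minor (the major sixth is 9).

minor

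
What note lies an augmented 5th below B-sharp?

A fifth below B lands on the letter E.
An augmented fifth spans 8 semitones, so B# moves to pitch class 4. On the letter E that is E.

E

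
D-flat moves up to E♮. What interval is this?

The letter names run D→E, a span of 1 letter step, so the interval is some kind of second.
Db to E is 3 semitones. A major second is 2, so 3 makes it augmented.

augmented second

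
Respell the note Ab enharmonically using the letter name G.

G#

Ab is pitch class 8. The letter G alone is pitch class 7.
To reach pitch class 8 from G requires an offset of +1 semitone, i.e. sharp: G#.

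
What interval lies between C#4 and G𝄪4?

Counting letters C–D–E–F–G gives a fifth.
C#→G## = 8 semitones, 1 wider than the perfect fifth (7), so augmented.

augmented fifth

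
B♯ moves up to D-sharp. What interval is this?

minor third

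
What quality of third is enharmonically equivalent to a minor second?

doubly diminished

A minor second spans 1 semitone.
A third spanning 1 semitone is doubly diminished (the major third is 4).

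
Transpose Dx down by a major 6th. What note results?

D down a major sixth is F, so the target letter is F.
From D##, a major sixth is 9 semitones down: F##.

F##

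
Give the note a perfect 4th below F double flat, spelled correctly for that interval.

Cbb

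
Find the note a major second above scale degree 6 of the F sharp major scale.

Scale degree 6 of F# major is D#.
A major second (2 semitones) above D# lands on the letter E, giving E#.

E#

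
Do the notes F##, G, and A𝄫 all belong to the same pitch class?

F## is pitch class 7; G is pitch class 7; Abb is pitch class 7.
All spellings map to pitch class 7, so they are enharmonically equivalent.

Yes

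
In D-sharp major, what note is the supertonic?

E#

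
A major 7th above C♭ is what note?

C up a major seventh is B, so the target letter is B.
From Cb, a major seventh is 11 semitones up: Bb.

Bb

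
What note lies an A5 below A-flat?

A down a perfect fifth is D, so the target letter is D.
From Ab, an augmented fifth is 8 semitones down: Dbb.

Dbb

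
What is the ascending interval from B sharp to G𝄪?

major sixth

Counting letters B–C–D–E–F–G gives a sixth.
B#→G## = 9 semitones, exactly the major sixth.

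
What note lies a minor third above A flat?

Cb

A third above A lands on the letter C.
A minor third spans 3 semitones, so Ab moves to pitch class 11. On the letter C that is Cb.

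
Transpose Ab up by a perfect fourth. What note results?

A up a perfect fourth is D, so the target letter is D.
From Ab, a perfect fourth is 5 semitones up: Db.

Db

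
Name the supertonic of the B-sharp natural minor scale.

C##

The B# natural minor scale runs B# C## D# E# F## G# A#.
Degree 2 is C##.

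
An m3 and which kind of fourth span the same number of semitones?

A minor third spans 3 semitones.
A fourth spanning 3 semitones is doubly diminished (the perfect fourth is 5).

doubly diminished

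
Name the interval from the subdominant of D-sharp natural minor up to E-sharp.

The subdominant of D# natural minor is G#.
G# up to E#: letters G→E make it a sixth; 9 semitones makes it major.

major sixth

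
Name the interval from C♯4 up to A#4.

Counting letters C–D–E–F–G–A gives a sixth.
C#→A# = 9 semitones, exactly the major sixth.

major sixth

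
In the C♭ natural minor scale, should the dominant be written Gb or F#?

Gb

Each scale degree takes a distinct letter name. Degree 5 of a scale on C must use the letter G.
Gb and F# are enharmonically the same pitch, but only Gb uses the letter G, so it is the correct spelling here.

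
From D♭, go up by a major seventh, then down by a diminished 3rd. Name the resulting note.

A major seventh up from Db is C (letter C, 11 semitones up).
A diminished third down from C is A# (letter A, 2 semitones down).

A#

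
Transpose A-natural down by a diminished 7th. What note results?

B#

A down a major seventh is Bb, so the target letter is B.
From A, a diminished seventh is 9 semitones down: B#.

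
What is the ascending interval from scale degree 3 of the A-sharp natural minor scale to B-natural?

minor seventh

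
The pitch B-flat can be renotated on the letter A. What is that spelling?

A#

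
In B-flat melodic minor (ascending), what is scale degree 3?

Degree 3 takes the letter 2 steps above B, which is D.
In melodic minor (ascending), degree 3 sits 3 semitones above the tonic. Bb + 3 semitones is pitch class 1, spelled on D as Db.

Db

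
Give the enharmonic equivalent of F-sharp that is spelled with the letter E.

E##

Plain E sits 2 semitones below F#, so on the letter E the same pitch needs a double sharp: E##.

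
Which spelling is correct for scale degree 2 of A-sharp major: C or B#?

Each scale degree takes a distinct letter name. Degree 2 of a scale on A must use the letter B.
B# and C are enharmonically the same pitch, but only B# uses the letter B, so it is the correct spelling here.

B#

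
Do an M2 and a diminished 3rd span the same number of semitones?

Yes

A major second spans 2 semitones; a diminished third spans 2.
They are enharmonically equivalent.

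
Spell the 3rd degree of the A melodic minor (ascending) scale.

C

The A melodic minor (ascending) scale runs A B C D E F# G#.
Degree 3 is C.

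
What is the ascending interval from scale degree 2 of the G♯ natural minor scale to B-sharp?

Scale degree 2 of G# natural minor is A#.
A# up to B#: letters A→B make it a second; 2 semitones makes it major.

major second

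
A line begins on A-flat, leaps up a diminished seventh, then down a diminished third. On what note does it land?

Eb

A diminished seventh up from Ab is Gbb (letter G, 9 semitones up).
A diminished third down from Gbb is Eb (letter E, 2 semitones down).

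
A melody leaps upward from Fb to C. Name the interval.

augmented fifth

The letter names run F→C, a span of 4 letter steps, so the interval is some kind of fifth.
Fb to C is 8 semitones. A perfect fifth is 7, so 8 makes it augmented.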